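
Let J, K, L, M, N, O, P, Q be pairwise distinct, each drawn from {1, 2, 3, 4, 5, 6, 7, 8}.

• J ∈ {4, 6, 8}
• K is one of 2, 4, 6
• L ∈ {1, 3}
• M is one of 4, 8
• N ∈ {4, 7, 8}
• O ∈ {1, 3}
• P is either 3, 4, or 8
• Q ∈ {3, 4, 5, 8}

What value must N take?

The 8 variables together cover exactly {1, 2, 3, 4, 5, 6, 7, 8} — 8 values for 8 variables — and 2 appears only in K's list, so K = 2.
The 7 still-open variables together cover exactly {1, 3, 4, 5, 6, 7, 8} — 7 values for 7 variables — and 5 appears only in Q's list, so Q = 5.
The 6 still-open variables together cover exactly {1, 3, 4, 6, 7, 8} — 6 values for 6 variables — and 6 appears only in J's list, so J = 6.
Among the 5 still-open variables, 7 fits only N (and all 5 values in {1, 3, 4, 7, 8} must be used), so N = 7.

7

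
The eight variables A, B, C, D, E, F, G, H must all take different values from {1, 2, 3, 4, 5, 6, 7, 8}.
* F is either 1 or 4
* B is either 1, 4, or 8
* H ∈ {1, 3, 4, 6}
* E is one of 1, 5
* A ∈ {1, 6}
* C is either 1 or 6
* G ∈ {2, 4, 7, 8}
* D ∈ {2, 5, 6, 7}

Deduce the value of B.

The 8 variables draw from only 8 values {1, 2, 3, 4, 5, 6, 7, 8}, so each is used; only H can be 3, hence H = 3.
The 2 variables A and C are confined to {1, 6}, which locks those values in; drop them from B, D, E, F.
E's domain is down to {5}, so E = 5. So D can't be 5.
F has just one choice, so F = 4. So B, G can't be 4.
So B = 8.

8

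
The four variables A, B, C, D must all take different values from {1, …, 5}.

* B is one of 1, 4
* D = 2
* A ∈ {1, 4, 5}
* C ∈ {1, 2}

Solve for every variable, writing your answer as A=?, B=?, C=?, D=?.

A=5, B=4, C=1, D=2

D must be 2 (only option left). Remove 2 from C.
C has just one choice, so C = 1. Strike 1 from A, B.
That leaves B = 4. Strike 4 from A.
A must be 5 (only option left).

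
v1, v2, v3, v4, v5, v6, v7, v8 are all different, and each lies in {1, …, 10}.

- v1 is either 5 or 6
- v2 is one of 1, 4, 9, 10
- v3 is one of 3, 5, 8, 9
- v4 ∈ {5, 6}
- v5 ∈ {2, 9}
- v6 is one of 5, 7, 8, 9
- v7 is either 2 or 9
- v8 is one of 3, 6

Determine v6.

v1 and v4 share exactly the 2 values {5, 6}; by pigeonhole those values go to them, so strike 5, 6 from v3, v6, v8.
v8 has just one choice, so v8 = 3. So v3 can't be 3.
v5 and v7 share exactly the 2 values {2, 9}; by pigeonhole those values go to them, so strike 2, 9 from v2, v3, v6.
That leaves v3 = 8. Eliminate 8 elsewhere: v6.
So v6 = 7.

7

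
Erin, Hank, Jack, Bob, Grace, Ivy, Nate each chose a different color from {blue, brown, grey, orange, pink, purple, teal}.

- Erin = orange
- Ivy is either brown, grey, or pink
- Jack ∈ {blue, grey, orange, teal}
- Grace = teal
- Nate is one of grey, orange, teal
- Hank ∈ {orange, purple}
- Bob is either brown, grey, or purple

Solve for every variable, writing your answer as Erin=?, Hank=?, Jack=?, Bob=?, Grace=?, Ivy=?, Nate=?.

Erin has just one choice, so Erin = orange. So Hank, Jack, Nate can't be orange.
Hank's domain is down to {purple}, so Hank = purple. Eliminate purple elsewhere: Bob.
That leaves Grace = teal. Eliminate teal elsewhere: Jack, Nate.
Nate's domain is down to {grey}, so Nate = grey. Remove grey from Jack, Bob, Ivy.
Jack has just one choice, so Jack = blue.
Bob must be brown (only option left). Remove brown from Ivy.
That leaves Ivy = pink.

Erin=orange, Hank=purple, Jack=blue, Bob=brown, Grace=teal, Ivy=pink, Nate=grey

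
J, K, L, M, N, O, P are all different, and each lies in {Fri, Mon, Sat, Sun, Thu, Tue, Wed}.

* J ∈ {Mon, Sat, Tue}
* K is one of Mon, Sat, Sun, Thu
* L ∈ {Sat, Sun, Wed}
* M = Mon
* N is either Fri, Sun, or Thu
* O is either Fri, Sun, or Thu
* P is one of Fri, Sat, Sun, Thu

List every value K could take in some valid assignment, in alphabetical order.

M must be Mon (only option left). So J, K can't be Mon.
Among the 6 still-open variables, Tue fits only J (and all 6 values in {Fri, Sat, Sun, Thu, Tue, Wed} must be used), so J = Tue.
Among the 5 still-open variables, Wed fits only L (and all 5 values in {Fri, Sat, Sun, Thu, Wed} must be used), so L = Wed.
No further eliminations apply; K can still be any of Sat, Sun, Thu.

Sat, Sun, Thu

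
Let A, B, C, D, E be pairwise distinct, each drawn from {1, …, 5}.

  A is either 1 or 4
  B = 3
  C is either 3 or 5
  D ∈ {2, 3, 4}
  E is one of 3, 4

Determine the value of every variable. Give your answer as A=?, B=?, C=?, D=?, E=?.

B must be 3 (only option left). Eliminate 3 elsewhere: C, D, E.
That leaves C = 5.
E's domain is down to {4}, so E = 4. Strike 4 from A, D.
That leaves A = 1.
D's domain is down to {2}, so D = 2.

A=1, B=3, C=5, D=2, E=4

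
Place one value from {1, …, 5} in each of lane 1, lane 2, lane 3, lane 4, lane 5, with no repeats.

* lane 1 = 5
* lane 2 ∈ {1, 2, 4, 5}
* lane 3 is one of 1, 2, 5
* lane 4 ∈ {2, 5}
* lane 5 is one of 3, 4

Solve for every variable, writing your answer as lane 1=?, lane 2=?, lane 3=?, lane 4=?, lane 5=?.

lane 1 must be 5 (only option left). So lane 2, lane 3, lane 4 can't be 5.
lane 4 must be 2 (only option left). Remove 2 from lane 2, lane 3.
lane 3 has just one choice, so lane 3 = 1. Eliminate 1 elsewhere: lane 2.
lane 2's domain is down to {4}, so lane 2 = 4. Remove 4 from lane 5.
lane 5 must be 3 (only option left).

lane 1=5, lane 2=4, lane 3=1, lane 4=2, lane 5=3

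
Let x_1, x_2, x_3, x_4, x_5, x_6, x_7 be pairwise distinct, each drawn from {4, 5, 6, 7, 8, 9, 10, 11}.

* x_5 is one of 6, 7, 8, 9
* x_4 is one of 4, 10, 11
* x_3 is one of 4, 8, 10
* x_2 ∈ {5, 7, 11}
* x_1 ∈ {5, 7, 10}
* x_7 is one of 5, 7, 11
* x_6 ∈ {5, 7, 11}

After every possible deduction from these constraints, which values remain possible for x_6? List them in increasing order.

x_2, x_6, x_7 share exactly the 3 values {5, 7, 11}; by pigeonhole those values go to them, so strike 5, 7, 11 from x_1, x_4, x_5.
That leaves x_1 = 10. Remove 10 from x_3, x_4.
x_4 has just one choice, so x_4 = 4. Eliminate 4 elsewhere: x_3.
x_3 has just one choice, so x_3 = 8. Eliminate 8 elsewhere: x_5.
No further eliminations apply; x_6 can still be any of 5, 7, 11.

5, 7, 11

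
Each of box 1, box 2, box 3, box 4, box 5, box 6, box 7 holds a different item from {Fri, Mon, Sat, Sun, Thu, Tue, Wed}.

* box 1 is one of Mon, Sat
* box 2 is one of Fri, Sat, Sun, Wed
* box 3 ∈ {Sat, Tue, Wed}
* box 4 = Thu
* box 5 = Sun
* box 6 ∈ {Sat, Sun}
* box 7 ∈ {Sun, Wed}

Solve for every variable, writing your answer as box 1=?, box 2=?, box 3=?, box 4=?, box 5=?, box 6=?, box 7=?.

box 4 has just one choice, so box 4 = Thu.
box 5's domain is down to {Sun}, so box 5 = Sun. Remove Sun from box 2, box 6, box 7.
box 6 has just one choice, so box 6 = Sat. Eliminate Sat elsewhere: box 1, box 2, box 3.
box 7's domain is down to {Wed}, so box 7 = Wed. Remove Wed from box 2, box 3.
box 1's domain is down to {Mon}, so box 1 = Mon.
box 2 must be Fri (only option left).
box 3's domain is down to {Tue}, so box 3 = Tue.

box 1=Mon, box 2=Fri, box 3=Tue, box 4=Thu, box 5=Sun, box 6=Sat, box 7=Wed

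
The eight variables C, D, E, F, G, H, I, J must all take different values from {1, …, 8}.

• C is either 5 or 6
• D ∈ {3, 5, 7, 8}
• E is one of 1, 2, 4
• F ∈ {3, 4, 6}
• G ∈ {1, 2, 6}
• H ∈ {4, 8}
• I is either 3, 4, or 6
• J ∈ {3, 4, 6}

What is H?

Among the 8 variables, 7 fits only D (and all 8 values in {1, 2, 3, 4, 5, 6, 7, 8} must be used), so D = 7.
The 7 still-open variables together cover exactly {1, 2, 3, 4, 5, 6, 8} — 7 values for 7 variables — and 5 appears only in C's list, so C = 5.
Among the 6 still-open variables, 8 fits only H (and all 6 values in {1, 2, 3, 4, 6, 8} must be used), so H = 8.

8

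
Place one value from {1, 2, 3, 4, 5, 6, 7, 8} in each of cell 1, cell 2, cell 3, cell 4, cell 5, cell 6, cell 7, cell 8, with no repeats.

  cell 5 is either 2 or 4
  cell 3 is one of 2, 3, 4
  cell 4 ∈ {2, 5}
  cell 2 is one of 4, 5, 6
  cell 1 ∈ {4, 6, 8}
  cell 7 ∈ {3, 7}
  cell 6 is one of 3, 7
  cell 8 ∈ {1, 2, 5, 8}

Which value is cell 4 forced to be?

5

Among the 8 variables, 1 fits only cell 8 (and all 8 values in {1, 2, 3, 4, 5, 6, 7, 8} must be used), so cell 8 = 1.
Among the 7 still-open variables, 8 fits only cell 1 (and all 7 values in {2, 3, 4, 5, 6, 7, 8} must be used), so cell 1 = 8.
The 6 still-open variables together cover exactly {2, 3, 4, 5, 6, 7} — 6 values for 6 variables — and 6 appears only in cell 2's list, so cell 2 = 6.
Among the 5 still-open variables, 5 fits only cell 4 (and all 5 values in {2, 3, 4, 5, 7} must be used), so cell 4 = 5.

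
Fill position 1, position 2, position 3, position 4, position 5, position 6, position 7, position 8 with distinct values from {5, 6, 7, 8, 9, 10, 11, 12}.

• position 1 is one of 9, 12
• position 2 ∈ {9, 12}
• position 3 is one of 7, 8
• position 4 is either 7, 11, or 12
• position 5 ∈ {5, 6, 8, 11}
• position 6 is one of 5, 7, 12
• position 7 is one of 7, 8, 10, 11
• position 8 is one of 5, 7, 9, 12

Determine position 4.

11

The 8 variables together cover exactly {5, 6, 7, 8, 9, 10, 11, 12} — 8 values for 8 variables — and 6 appears only in position 5's list, so position 5 = 6.
The 7 still-open variables draw from only 7 values {5, 7, 8, 9, 10, 11, 12}, so each is used; only position 7 can be 10, hence position 7 = 10.
The 6 still-open variables together cover exactly {5, 7, 8, 9, 11, 12} — 6 values for 6 variables — and 8 appears only in position 3's list, so position 3 = 8.
Among the 5 still-open variables, 11 fits only position 4 (and all 5 values in {5, 7, 9, 11, 12} must be used), so position 4 = 11.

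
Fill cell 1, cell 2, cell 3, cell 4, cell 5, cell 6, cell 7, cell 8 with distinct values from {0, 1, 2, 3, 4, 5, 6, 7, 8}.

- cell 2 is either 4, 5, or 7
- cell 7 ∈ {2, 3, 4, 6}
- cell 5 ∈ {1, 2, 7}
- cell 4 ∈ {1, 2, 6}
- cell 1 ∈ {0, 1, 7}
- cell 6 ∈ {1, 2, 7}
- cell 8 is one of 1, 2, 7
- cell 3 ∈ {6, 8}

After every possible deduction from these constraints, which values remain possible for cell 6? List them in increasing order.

cell 5, cell 6, cell 8 share exactly the 3 values {1, 2, 7}; by pigeonhole those values go to them, so strike 1, 2, 7 from cell 1, cell 2, cell 4, cell 7.
cell 1 must be 0 (only option left).
That leaves cell 4 = 6. Eliminate 6 elsewhere: cell 3, cell 7.
cell 3 has just one choice, so cell 3 = 8.
No further eliminations apply; cell 6 can still be any of 1, 2, 7.

1, 2, 7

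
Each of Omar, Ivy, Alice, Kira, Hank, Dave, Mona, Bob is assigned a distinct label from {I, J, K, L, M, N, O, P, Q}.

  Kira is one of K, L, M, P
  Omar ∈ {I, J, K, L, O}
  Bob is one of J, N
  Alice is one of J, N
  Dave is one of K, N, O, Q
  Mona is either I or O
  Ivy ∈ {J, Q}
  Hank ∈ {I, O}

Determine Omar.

The 2 variables Alice and Bob are confined to {J, N}, which locks those values in; drop them from Omar, Ivy, Dave.
Ivy must be Q (only option left). So Dave can't be Q.
Hank and Mona share exactly the 2 values {I, O}; by pigeonhole those values go to them, so strike I, O from Omar, Dave.
Dave has just one choice, so Dave = K. Strike K from Omar, Kira.
So Omar = L.

L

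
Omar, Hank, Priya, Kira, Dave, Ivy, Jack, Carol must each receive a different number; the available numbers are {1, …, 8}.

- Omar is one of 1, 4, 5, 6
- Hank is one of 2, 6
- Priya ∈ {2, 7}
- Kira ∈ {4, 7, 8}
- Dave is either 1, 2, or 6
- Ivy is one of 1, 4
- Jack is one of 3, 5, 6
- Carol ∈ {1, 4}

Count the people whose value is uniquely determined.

The 8 variables together cover exactly {1, 2, 3, 4, 5, 6, 7, 8} — 8 values for 8 variables — and 3 appears only in Jack's list, so Jack = 3.
The 7 still-open variables draw from only 7 values {1, 2, 4, 5, 6, 7, 8}, so each is used; only Omar can be 5, hence Omar = 5.
Among the 6 still-open variables, 8 fits only Kira (and all 6 values in {1, 2, 4, 6, 7, 8} must be used), so Kira = 8.
The 5 still-open variables together cover exactly {1, 2, 4, 6, 7} — 5 values for 5 variables — and 7 appears only in Priya's list, so Priya = 7.
Ivy and Carol between them cover only {1, 4} — a naked pair. Remove those values from Dave.
Determined: Omar=5, Priya=7, Kira=8, Jack=3. The other people each still have more than one consistent value. That makes 4.

4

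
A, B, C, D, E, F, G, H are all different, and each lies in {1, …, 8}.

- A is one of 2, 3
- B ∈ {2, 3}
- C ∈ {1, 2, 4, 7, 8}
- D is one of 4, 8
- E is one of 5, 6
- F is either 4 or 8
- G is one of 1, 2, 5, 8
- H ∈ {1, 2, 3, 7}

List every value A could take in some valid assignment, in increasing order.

The 8 variables draw from only 8 values {1, 2, 3, 4, 5, 6, 7, 8}, so each is used; only E can be 6, hence E = 6.
The 7 still-open variables draw from only 7 values {1, 2, 3, 4, 5, 7, 8}, so each is used; only G can be 5, hence G = 5.
A and B share exactly the 2 values {2, 3}; by pigeonhole those values go to them, so strike 2, 3 from C, H.
D and F between them cover only {4, 8} — a naked pair. Remove those values from C.
No further eliminations apply; A can still be any of 2, 3.

2, 3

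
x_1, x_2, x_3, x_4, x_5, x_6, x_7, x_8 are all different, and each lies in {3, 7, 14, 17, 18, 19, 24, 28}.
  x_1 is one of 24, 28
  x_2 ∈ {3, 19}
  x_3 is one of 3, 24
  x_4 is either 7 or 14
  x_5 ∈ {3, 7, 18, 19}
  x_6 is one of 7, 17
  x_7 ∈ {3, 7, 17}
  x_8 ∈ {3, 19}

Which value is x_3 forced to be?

Among the 8 variables, 14 fits only x_4 (and all 8 values in {3, 7, 14, 17, 18, 19, 24, 28} must be used), so x_4 = 14.
The 7 still-open variables together cover exactly {3, 7, 17, 18, 19, 24, 28} — 7 values for 7 variables — and 18 appears only in x_5's list, so x_5 = 18.
The 6 still-open variables together cover exactly {3, 7, 17, 19, 24, 28} — 6 values for 6 variables — and 28 appears only in x_1's list, so x_1 = 28.
Among the 5 still-open variables, 24 fits only x_3 (and all 5 values in {3, 7, 17, 19, 24} must be used), so x_3 = 24.

24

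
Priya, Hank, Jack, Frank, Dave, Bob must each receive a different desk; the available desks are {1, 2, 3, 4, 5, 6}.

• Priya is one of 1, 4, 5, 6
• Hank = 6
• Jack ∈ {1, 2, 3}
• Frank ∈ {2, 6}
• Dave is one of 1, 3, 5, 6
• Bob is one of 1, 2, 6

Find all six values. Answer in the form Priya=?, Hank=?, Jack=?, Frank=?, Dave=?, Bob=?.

Hank's domain is down to {6}, so Hank = 6. So Priya, Frank, Dave, Bob can't be 6.
Frank's domain is down to {2}, so Frank = 2. So Jack, Bob can't be 2.
That leaves Bob = 1. Eliminate 1 elsewhere: Priya, Jack, Dave.
Jack's domain is down to {3}, so Jack = 3. So Dave can't be 3.
That leaves Dave = 5. Eliminate 5 elsewhere: Priya.
Priya has just one choice, so Priya = 4.

Priya=4, Hank=6, Jack=3, Frank=2, Dave=5, Bob=1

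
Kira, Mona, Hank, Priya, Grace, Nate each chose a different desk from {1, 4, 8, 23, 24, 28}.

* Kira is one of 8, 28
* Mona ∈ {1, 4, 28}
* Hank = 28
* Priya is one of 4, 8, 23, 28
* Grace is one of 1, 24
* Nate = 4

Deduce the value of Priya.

Hank must be 28 (only option left). So Kira, Mona, Priya can't be 28.
Nate has just one choice, so Nate = 4. Remove 4 from Mona, Priya.
Kira's domain is down to {8}, so Kira = 8. Eliminate 8 elsewhere: Priya.
So Priya = 23.

23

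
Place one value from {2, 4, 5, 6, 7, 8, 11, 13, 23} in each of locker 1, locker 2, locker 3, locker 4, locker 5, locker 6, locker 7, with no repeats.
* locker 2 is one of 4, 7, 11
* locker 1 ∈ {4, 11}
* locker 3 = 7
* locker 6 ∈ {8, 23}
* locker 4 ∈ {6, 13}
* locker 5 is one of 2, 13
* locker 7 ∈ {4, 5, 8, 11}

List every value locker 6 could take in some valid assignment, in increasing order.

8, 23

locker 3's domain is down to {7}, so locker 3 = 7. Eliminate 7 elsewhere: locker 2.
The 2 variables locker 1 and locker 2 are confined to {4, 11}, which locks those values in; drop them from locker 7.
No further eliminations apply; locker 6 can still be any of 8, 23.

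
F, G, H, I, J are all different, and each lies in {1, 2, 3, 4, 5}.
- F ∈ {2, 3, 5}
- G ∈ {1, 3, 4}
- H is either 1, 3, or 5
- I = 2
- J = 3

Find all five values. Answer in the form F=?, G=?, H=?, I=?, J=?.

F=5, G=4, H=1, I=2, J=3

I must be 2 (only option left). Strike 2 from F.
J has just one choice, so J = 3. So F, G, H can't be 3.
F's domain is down to {5}, so F = 5. Strike 5 from H.
H has just one choice, so H = 1. Eliminate 1 elsewhere: G.
G's domain is down to {4}, so G = 4.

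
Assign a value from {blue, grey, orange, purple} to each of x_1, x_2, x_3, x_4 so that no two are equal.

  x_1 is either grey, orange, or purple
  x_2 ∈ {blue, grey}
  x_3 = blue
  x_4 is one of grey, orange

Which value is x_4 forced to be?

orange

x_3 has just one choice, so x_3 = blue. Remove blue from x_2.
x_2's domain is down to {grey}, so x_2 = grey. Remove grey from x_1, x_4.
So x_4 = orange.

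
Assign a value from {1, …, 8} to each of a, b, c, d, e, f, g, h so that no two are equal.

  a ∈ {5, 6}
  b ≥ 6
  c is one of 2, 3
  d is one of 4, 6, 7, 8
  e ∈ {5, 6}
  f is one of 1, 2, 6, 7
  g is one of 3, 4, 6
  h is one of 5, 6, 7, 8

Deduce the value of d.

4

Among the 8 variables, 1 fits only f (and all 8 values in {1, 2, 3, 4, 5, 6, 7, 8} must be used), so f = 1.
Among the 7 still-open variables, 2 fits only c (and all 7 values in {2, 3, 4, 5, 6, 7, 8} must be used), so c = 2.
The 6 still-open variables together cover exactly {3, 4, 5, 6, 7, 8} — 6 values for 6 variables — and 3 appears only in g's list, so g = 3.
The 5 still-open variables draw from only 5 values {4, 5, 6, 7, 8}, so each is used; only d can be 4, hence d = 4.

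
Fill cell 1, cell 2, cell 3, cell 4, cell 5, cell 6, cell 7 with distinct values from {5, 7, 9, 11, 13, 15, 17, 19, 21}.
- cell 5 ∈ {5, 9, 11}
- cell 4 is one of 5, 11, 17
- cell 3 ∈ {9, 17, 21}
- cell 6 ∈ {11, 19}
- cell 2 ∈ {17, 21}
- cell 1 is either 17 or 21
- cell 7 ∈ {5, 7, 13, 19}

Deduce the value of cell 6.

cell 1 and cell 2 between them cover only {17, 21} — a naked pair. Remove those values from cell 3, cell 4.
That leaves cell 3 = 9. So cell 5 can't be 9.
cell 4 and cell 5 between them cover only {5, 11} — a naked pair. Remove those values from cell 6, cell 7.
So cell 6 = 19.

19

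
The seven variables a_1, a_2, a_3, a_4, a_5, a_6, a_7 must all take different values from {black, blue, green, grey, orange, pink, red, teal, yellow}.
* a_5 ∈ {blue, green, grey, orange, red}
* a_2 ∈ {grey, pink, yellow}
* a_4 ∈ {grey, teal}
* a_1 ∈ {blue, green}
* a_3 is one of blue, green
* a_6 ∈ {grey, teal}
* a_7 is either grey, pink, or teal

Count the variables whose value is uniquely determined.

2

a_1 and a_3 between them cover only {blue, green} — a naked pair. Remove those values from a_5.
The 2 variables a_4 and a_6 are confined to {grey, teal}, which locks those values in; drop them from a_2, a_5, a_7.
a_7's domain is down to {pink}, so a_7 = pink. Eliminate pink elsewhere: a_2.
a_2 must be yellow (only option left).
Determined: a_2=yellow, a_7=pink. The other variables each still have more than one consistent value. That makes 2.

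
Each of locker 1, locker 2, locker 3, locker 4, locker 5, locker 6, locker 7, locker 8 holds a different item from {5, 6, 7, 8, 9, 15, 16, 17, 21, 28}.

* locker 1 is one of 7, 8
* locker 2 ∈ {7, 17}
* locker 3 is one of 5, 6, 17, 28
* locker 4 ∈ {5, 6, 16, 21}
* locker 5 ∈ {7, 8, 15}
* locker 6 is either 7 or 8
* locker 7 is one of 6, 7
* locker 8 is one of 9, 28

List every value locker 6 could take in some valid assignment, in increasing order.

locker 1 and locker 6 between them cover only {7, 8} — a naked pair. Remove those values from locker 2, locker 5, locker 7.
locker 2 has just one choice, so locker 2 = 17. Remove 17 from locker 3.
locker 5 has just one choice, so locker 5 = 15.
locker 7 has just one choice, so locker 7 = 6. Eliminate 6 elsewhere: locker 3, locker 4.
No further eliminations apply; locker 6 can still be any of 7, 8.

7, 8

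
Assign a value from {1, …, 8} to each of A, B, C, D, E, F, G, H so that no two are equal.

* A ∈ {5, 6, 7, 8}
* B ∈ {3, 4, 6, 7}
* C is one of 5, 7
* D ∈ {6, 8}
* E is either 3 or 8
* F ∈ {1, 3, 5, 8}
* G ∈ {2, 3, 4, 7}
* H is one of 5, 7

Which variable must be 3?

E

Among the 8 variables, 1 fits only F (and all 8 values in {1, 2, 3, 4, 5, 6, 7, 8} must be used), so F = 1.
The 7 still-open variables together cover exactly {2, 3, 4, 5, 6, 7, 8} — 7 values for 7 variables — and 2 appears only in G's list, so G = 2.
Among the 6 still-open variables, 4 fits only B (and all 6 values in {3, 4, 5, 6, 7, 8} must be used), so B = 4.
The 5 still-open variables draw from only 5 values {3, 5, 6, 7, 8}, so each is used; only E can be 3, hence E = 3.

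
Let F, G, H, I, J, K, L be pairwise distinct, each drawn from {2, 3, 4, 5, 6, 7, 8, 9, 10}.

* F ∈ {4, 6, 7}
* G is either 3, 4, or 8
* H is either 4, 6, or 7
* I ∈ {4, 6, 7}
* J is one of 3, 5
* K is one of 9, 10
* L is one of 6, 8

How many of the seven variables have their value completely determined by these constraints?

F, H, I share exactly the 3 values {4, 6, 7}; by pigeonhole those values go to them, so strike 4, 6, 7 from G, L.
L's domain is down to {8}, so L = 8. Remove 8 from G.
G has just one choice, so G = 3. Eliminate 3 elsewhere: J.
J must be 5 (only option left).
Determined: G=3, J=5, L=8. The other variables each still have more than one consistent value. That makes 3.

3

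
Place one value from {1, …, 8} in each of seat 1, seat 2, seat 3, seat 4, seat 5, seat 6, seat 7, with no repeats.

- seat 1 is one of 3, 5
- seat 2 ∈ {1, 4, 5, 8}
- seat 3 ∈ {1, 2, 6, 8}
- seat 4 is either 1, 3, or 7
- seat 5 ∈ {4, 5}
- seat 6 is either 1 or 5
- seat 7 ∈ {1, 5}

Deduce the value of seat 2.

8

seat 6 and seat 7 share exactly the 2 values {1, 5}; by pigeonhole those values go to them, so strike 1, 5 from seat 1, seat 2, seat 3, seat 4, seat 5.
seat 1 has just one choice, so seat 1 = 3. Remove 3 from seat 4.
seat 4's domain is down to {7}, so seat 4 = 7.
seat 5 must be 4 (only option left). Eliminate 4 elsewhere: seat 2.
So seat 2 = 8.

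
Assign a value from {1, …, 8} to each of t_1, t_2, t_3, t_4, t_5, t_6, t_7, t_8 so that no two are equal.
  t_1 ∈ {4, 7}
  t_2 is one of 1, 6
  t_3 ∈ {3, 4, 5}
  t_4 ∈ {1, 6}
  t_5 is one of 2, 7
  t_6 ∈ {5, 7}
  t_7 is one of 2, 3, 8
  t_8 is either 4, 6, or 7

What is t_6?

5

The 8 variables together cover exactly {1, 2, 3, 4, 5, 6, 7, 8} — 8 values for 8 variables — and 8 appears only in t_7's list, so t_7 = 8.
The 7 still-open variables together cover exactly {1, 2, 3, 4, 5, 6, 7} — 7 values for 7 variables — and 2 appears only in t_5's list, so t_5 = 2.
The 6 still-open variables together cover exactly {1, 3, 4, 5, 6, 7} — 6 values for 6 variables — and 3 appears only in t_3's list, so t_3 = 3.
The 5 still-open variables together cover exactly {1, 4, 5, 6, 7} — 5 values for 5 variables — and 5 appears only in t_6's list, so t_6 = 5.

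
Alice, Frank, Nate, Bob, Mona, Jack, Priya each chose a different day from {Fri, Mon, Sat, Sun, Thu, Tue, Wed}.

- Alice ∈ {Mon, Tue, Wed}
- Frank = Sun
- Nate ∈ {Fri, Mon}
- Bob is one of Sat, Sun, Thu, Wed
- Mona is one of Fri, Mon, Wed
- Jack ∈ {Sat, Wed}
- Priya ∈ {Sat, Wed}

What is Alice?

Tue

Frank must be Sun (only option left). Strike Sun from Bob.
Among the 6 still-open variables, Thu fits only Bob (and all 6 values in {Fri, Mon, Sat, Thu, Tue, Wed} must be used), so Bob = Thu.
The 5 still-open variables together cover exactly {Fri, Mon, Sat, Tue, Wed} — 5 values for 5 variables — and Tue appears only in Alice's list, so Alice = Tue.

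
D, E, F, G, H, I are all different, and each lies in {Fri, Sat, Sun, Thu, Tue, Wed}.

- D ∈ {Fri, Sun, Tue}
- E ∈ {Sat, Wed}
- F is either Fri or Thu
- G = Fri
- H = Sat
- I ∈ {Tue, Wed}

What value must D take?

Sun

G has just one choice, so G = Fri. Strike Fri from D, F.
That leaves H = Sat. Remove Sat from E.
That leaves E = Wed. Eliminate Wed elsewhere: I.
F must be Thu (only option left).
I's domain is down to {Tue}, so I = Tue. Remove Tue from D.
So D = Sun.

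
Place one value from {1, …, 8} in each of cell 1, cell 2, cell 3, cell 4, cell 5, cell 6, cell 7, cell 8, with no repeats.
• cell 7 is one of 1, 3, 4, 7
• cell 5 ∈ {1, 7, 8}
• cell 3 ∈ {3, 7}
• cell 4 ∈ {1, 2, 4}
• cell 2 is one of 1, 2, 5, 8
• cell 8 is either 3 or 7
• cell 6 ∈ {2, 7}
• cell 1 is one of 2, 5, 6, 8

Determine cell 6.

The 8 variables draw from only 8 values {1, 2, 3, 4, 5, 6, 7, 8}, so each is used; only cell 1 can be 6, hence cell 1 = 6.
Among the 7 still-open variables, 5 fits only cell 2 (and all 7 values in {1, 2, 3, 4, 5, 7, 8} must be used), so cell 2 = 5.
Among the 6 still-open variables, 8 fits only cell 5 (and all 6 values in {1, 2, 3, 4, 7, 8} must be used), so cell 5 = 8.
cell 3 and cell 8 between them cover only {3, 7} — a naked pair. Remove those values from cell 6, cell 7.
So cell 6 = 2.

2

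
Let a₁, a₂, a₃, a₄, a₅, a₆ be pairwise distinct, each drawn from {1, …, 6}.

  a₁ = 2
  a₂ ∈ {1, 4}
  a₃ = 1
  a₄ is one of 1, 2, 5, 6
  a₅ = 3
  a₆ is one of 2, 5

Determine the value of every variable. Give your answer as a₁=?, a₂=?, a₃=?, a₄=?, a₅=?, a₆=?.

a₁ has just one choice, so a₁ = 2. Strike 2 from a₄, a₆.
a₃ has just one choice, so a₃ = 1. Remove 1 from a₂, a₄.
a₅'s domain is down to {3}, so a₅ = 3.
That leaves a₆ = 5. Strike 5 from a₄.
a₂ must be 4 (only option left).
That leaves a₄ = 6.

a₁=2, a₂=4, a₃=1, a₄=6, a₅=3, a₆=5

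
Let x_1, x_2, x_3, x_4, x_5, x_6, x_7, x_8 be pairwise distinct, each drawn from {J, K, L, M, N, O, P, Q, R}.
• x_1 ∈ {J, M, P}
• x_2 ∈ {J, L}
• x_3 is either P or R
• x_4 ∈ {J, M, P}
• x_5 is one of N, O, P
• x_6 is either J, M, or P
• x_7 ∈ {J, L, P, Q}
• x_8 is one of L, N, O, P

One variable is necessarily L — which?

x_2

The 8 variables together cover exactly {J, L, M, N, O, P, Q, R} — 8 values for 8 variables — and Q appears only in x_7's list, so x_7 = Q.
The 7 still-open variables draw from only 7 values {J, L, M, N, O, P, R}, so each is used; only x_3 can be R, hence x_3 = R.
x_1, x_4, x_6 share exactly the 3 values {J, M, P}; by pigeonhole those values go to them, so strike J, M, P from x_2, x_5, x_8.
So L goes to x_2.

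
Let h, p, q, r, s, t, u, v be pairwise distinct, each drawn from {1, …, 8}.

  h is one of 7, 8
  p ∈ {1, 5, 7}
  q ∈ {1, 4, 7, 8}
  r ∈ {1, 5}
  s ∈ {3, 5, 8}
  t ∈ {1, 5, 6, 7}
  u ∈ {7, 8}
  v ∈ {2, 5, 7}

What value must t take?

6

Among the 8 variables, 2 fits only v (and all 8 values in {1, 2, 3, 4, 5, 6, 7, 8} must be used), so v = 2.
The 7 still-open variables together cover exactly {1, 3, 4, 5, 6, 7, 8} — 7 values for 7 variables — and 3 appears only in s's list, so s = 3.
The 6 still-open variables together cover exactly {1, 4, 5, 6, 7, 8} — 6 values for 6 variables — and 4 appears only in q's list, so q = 4.
The 5 still-open variables together cover exactly {1, 5, 6, 7, 8} — 5 values for 5 variables — and 6 appears only in t's list, so t = 6.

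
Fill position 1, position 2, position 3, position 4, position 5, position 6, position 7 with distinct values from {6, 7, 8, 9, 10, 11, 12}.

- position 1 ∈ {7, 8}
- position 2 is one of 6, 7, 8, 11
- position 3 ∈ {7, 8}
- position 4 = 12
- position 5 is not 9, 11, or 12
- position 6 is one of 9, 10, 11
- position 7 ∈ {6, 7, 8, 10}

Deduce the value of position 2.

position 4 must be 12 (only option left).
Among the 6 still-open variables, 9 fits only position 6 (and all 6 values in {6, 7, 8, 9, 10, 11} must be used), so position 6 = 9.
Among the 5 still-open variables, 11 fits only position 2 (and all 5 values in {6, 7, 8, 10, 11} must be used), so position 2 = 11.

11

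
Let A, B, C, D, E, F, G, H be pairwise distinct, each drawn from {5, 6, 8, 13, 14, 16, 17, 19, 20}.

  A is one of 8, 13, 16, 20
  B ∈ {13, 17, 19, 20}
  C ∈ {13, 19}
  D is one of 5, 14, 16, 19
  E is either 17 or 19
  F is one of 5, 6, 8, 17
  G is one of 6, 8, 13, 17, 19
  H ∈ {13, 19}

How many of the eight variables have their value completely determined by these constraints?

2

C and H between them cover only {13, 19} — a naked pair. Remove those values from A, B, D, E, G.
That leaves E = 17. Strike 17 from B, F, G.
That leaves B = 20. Strike 20 from A.
Determined: B=20, E=17. The other variables each still have more than one consistent value. That makes 2.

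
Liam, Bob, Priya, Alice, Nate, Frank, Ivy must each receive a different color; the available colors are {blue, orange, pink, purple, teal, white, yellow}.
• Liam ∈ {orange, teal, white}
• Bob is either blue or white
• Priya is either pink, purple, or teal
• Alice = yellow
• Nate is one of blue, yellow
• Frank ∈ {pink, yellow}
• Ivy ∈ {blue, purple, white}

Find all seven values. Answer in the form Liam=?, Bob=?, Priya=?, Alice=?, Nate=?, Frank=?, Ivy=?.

Liam=orange, Bob=white, Priya=teal, Alice=yellow, Nate=blue, Frank=pink, Ivy=purple

Alice has just one choice, so Alice = yellow. Remove yellow from Nate, Frank.
Nate's domain is down to {blue}, so Nate = blue. Strike blue from Bob, Ivy.
Frank has just one choice, so Frank = pink. Eliminate pink elsewhere: Priya.
That leaves Bob = white. So Liam, Ivy can't be white.
Ivy must be purple (only option left). So Priya can't be purple.
That leaves Priya = teal. So Liam can't be teal.
Liam has just one choice, so Liam = orange.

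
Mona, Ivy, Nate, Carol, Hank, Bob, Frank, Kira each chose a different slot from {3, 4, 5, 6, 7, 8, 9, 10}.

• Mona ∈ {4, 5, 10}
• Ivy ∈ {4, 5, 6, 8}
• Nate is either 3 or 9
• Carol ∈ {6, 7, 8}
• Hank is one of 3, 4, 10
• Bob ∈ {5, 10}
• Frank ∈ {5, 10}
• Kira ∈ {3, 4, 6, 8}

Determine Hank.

The 8 variables draw from only 8 values {3, 4, 5, 6, 7, 8, 9, 10}, so each is used; only Carol can be 7, hence Carol = 7.
Among the 7 still-open variables, 9 fits only Nate (and all 7 values in {3, 4, 5, 6, 8, 9, 10} must be used), so Nate = 9.
Bob and Frank share exactly the 2 values {5, 10}; by pigeonhole those values go to them, so strike 5, 10 from Mona, Ivy, Hank.
Mona has just one choice, so Mona = 4. Remove 4 from Ivy, Hank, Kira.
So Hank = 3.

3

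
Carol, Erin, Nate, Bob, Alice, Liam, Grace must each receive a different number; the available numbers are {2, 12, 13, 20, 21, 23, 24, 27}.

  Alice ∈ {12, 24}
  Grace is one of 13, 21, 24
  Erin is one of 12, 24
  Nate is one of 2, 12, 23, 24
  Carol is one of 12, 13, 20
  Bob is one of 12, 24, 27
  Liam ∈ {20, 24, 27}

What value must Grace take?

21

Erin and Alice between them cover only {12, 24} — a naked pair. Remove those values from Carol, Nate, Bob, Liam, Grace.
That leaves Bob = 27. Eliminate 27 elsewhere: Liam.
That leaves Liam = 20. Remove 20 from Carol.
Carol's domain is down to {13}, so Carol = 13. Eliminate 13 elsewhere: Grace.
So Grace = 21.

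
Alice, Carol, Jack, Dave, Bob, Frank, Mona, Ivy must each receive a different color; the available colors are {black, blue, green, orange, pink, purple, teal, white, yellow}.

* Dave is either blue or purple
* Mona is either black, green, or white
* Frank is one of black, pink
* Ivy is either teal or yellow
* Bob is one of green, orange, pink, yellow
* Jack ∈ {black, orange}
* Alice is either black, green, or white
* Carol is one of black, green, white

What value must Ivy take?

The 3 variables Alice, Carol, Mona are confined to {black, green, white}, which locks those values in; drop them from Jack, Bob, Frank.
That leaves Jack = orange. Strike orange from Bob.
Frank has just one choice, so Frank = pink. Strike pink from Bob.
That leaves Bob = yellow. Eliminate yellow elsewhere: Ivy.
So Ivy = teal.

teal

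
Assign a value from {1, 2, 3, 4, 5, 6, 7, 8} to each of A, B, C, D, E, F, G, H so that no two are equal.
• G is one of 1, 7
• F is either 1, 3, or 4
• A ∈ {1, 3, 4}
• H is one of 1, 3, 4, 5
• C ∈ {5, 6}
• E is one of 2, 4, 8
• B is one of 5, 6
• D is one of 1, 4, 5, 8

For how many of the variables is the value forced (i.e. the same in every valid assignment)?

3

The 8 variables together cover exactly {1, 2, 3, 4, 5, 6, 7, 8} — 8 values for 8 variables — and 2 appears only in E's list, so E = 2.
Among the 7 still-open variables, 7 fits only G (and all 7 values in {1, 3, 4, 5, 6, 7, 8} must be used), so G = 7.
The 6 still-open variables together cover exactly {1, 3, 4, 5, 6, 8} — 6 values for 6 variables — and 8 appears only in D's list, so D = 8.
B and C between them cover only {5, 6} — a naked pair. Remove those values from H.
Determined: D=8, E=2, G=7. The other variables each still have more than one consistent value. That makes 3.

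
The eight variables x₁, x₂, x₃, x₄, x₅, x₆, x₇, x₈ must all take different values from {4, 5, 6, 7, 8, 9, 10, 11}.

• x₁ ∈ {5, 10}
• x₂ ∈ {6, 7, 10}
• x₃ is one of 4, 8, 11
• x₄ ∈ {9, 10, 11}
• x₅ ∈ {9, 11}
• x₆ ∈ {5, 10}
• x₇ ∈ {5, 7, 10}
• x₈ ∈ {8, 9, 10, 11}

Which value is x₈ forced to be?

8

The 8 variables draw from only 8 values {4, 5, 6, 7, 8, 9, 10, 11}, so each is used; only x₃ can be 4, hence x₃ = 4.
The 7 still-open variables draw from only 7 values {5, 6, 7, 8, 9, 10, 11}, so each is used; only x₂ can be 6, hence x₂ = 6.
Among the 6 still-open variables, 7 fits only x₇ (and all 6 values in {5, 7, 8, 9, 10, 11} must be used), so x₇ = 7.
The 5 still-open variables draw from only 5 values {5, 8, 9, 10, 11}, so each is used; only x₈ can be 8, hence x₈ = 8.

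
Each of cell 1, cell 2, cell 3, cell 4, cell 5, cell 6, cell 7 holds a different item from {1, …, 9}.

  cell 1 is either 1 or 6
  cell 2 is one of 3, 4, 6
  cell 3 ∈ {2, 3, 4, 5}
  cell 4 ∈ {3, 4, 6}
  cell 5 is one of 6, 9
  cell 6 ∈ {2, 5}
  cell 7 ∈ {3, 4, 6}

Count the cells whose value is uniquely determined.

2

The 7 variables together cover exactly {1, 2, 3, 4, 5, 6, 9} — 7 values for 7 variables — and 1 appears only in cell 1's list, so cell 1 = 1.
The 6 still-open variables together cover exactly {2, 3, 4, 5, 6, 9} — 6 values for 6 variables — and 9 appears only in cell 5's list, so cell 5 = 9.
cell 2, cell 4, cell 7 between them cover only {3, 4, 6} — a naked triple. Remove those values from cell 3.
Determined: cell 1=1, cell 5=9. The other cells each still have more than one consistent value. That makes 2.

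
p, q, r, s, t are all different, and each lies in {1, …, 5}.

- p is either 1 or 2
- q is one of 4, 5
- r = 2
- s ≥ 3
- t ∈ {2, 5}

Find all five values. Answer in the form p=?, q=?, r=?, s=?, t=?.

r must be 2 (only option left). Eliminate 2 elsewhere: p, t.
t must be 5 (only option left). Eliminate 5 elsewhere: q, s.
p must be 1 (only option left).
That leaves q = 4. Remove 4 from s.
s's domain is down to {3}, so s = 3.

p=1, q=4, r=2, s=3, t=5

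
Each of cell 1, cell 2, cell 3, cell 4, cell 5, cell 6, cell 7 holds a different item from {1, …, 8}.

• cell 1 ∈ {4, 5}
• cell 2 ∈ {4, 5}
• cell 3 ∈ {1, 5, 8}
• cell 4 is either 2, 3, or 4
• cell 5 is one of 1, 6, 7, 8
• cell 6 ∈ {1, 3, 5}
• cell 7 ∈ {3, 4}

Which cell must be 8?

cell 3

cell 1 and cell 2 between them cover only {4, 5} — a naked pair. Remove those values from cell 3, cell 4, cell 6, cell 7.
cell 7 has just one choice, so cell 7 = 3. Strike 3 from cell 4, cell 6.
cell 4's domain is down to {2}, so cell 4 = 2.
That leaves cell 6 = 1. Eliminate 1 elsewhere: cell 3, cell 5.
So 8 goes to cell 3.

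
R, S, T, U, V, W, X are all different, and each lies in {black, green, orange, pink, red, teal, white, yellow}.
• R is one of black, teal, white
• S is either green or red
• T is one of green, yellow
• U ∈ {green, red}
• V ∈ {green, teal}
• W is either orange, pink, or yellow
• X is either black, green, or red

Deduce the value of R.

white

S and U share exactly the 2 values {green, red}; by pigeonhole those values go to them, so strike green, red from T, V, X.
T's domain is down to {yellow}, so T = yellow. Remove yellow from W.
V must be teal (only option left). Remove teal from R.
X has just one choice, so X = black. Remove black from R.
So R = white.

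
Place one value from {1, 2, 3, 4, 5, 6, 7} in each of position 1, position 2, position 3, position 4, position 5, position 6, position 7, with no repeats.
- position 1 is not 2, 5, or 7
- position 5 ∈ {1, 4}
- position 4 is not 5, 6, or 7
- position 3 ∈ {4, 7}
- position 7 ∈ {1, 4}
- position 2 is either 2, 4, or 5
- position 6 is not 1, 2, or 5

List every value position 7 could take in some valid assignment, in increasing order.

1, 4

Among the 7 variables, 5 fits only position 2 (and all 7 values in {1, 2, 3, 4, 5, 6, 7} must be used), so position 2 = 5.
The 6 still-open variables together cover exactly {1, 2, 3, 4, 6, 7} — 6 values for 6 variables — and 2 appears only in position 4's list, so position 4 = 2.
position 5 and position 7 between them cover only {1, 4} — a naked pair. Remove those values from position 1, position 3, position 6.
position 3 must be 7 (only option left). Eliminate 7 elsewhere: position 6.
No further eliminations apply; position 7 can still be any of 1, 4.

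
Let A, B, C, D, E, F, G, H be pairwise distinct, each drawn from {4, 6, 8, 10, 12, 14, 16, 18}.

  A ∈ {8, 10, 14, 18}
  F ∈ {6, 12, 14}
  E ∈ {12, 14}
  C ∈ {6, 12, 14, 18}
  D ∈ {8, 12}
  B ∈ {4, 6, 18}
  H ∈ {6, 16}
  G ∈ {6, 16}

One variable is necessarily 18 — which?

C

The 8 variables draw from only 8 values {4, 6, 8, 10, 12, 14, 16, 18}, so each is used; only B can be 4, hence B = 4.
The 7 still-open variables together cover exactly {6, 8, 10, 12, 14, 16, 18} — 7 values for 7 variables — and 10 appears only in A's list, so A = 10.
Among the 6 still-open variables, 8 fits only D (and all 6 values in {6, 8, 12, 14, 16, 18} must be used), so D = 8.
The 5 still-open variables draw from only 5 values {6, 12, 14, 16, 18}, so each is used; only C can be 18, hence C = 18.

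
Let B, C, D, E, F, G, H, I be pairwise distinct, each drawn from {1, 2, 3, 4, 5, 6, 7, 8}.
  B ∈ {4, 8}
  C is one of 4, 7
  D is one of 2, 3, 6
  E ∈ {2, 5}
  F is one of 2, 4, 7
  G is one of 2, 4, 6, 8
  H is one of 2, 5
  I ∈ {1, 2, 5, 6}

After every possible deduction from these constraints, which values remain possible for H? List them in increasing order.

Among the 8 variables, 1 fits only I (and all 8 values in {1, 2, 3, 4, 5, 6, 7, 8} must be used), so I = 1.
The 7 still-open variables draw from only 7 values {2, 3, 4, 5, 6, 7, 8}, so each is used; only D can be 3, hence D = 3.
Among the 6 still-open variables, 6 fits only G (and all 6 values in {2, 4, 5, 6, 7, 8} must be used), so G = 6.
Among the 5 still-open variables, 8 fits only B (and all 5 values in {2, 4, 5, 7, 8} must be used), so B = 8.
E and H share exactly the 2 values {2, 5}; by pigeonhole those values go to them, so strike 2, 5 from F.
No further eliminations apply; H can still be any of 2, 5.

2, 5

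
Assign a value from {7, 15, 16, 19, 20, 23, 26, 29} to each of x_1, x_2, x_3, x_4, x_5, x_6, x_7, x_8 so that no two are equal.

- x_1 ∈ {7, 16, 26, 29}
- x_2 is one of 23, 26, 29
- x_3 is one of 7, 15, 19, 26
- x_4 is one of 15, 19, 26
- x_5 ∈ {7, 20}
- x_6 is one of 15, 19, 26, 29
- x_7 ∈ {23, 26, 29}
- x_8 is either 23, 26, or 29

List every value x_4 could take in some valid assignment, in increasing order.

The 8 variables together cover exactly {7, 15, 16, 19, 20, 23, 26, 29} — 8 values for 8 variables — and 16 appears only in x_1's list, so x_1 = 16.
Among the 7 still-open variables, 20 fits only x_5 (and all 7 values in {7, 15, 19, 20, 23, 26, 29} must be used), so x_5 = 20.
The 6 still-open variables together cover exactly {7, 15, 19, 23, 26, 29} — 6 values for 6 variables — and 7 appears only in x_3's list, so x_3 = 7.
x_2, x_7, x_8 between them cover only {23, 26, 29} — a naked triple. Remove those values from x_4, x_6.
No further eliminations apply; x_4 can still be any of 15, 19.

15, 19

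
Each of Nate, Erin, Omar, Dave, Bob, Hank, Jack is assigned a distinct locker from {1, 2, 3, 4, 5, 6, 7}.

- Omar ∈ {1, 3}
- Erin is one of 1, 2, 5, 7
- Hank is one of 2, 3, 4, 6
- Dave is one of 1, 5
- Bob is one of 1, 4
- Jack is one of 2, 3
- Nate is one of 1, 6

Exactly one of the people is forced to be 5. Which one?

Among the 7 variables, 7 fits only Erin (and all 7 values in {1, 2, 3, 4, 5, 6, 7} must be used), so Erin = 7.
The 6 still-open variables draw from only 6 values {1, 2, 3, 4, 5, 6}, so each is used; only Dave can be 5, hence Dave = 5.

Dave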